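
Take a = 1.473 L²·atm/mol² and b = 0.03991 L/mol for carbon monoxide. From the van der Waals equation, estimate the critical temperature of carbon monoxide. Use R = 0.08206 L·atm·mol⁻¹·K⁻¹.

T_c ≈ 133.3 K

For a van der Waals gas, T_c = 8a/(27Rb).
T_c = 8×1.473/(27×0.08206×0.03991) = 11.784/0.088425 = 133.3 K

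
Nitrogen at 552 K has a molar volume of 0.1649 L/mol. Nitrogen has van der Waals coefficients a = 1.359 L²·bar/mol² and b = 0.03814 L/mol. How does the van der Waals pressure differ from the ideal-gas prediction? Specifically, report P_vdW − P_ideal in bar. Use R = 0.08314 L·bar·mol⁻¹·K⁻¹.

Ideal: P_ideal = RT/V_m = (0.08314)(552)/0.1649 = 278.310 bar
vdW: P = RT/(V_m − b) − a/V_m² = 45.8933/0.126760 − 1.359/0.0271920 = 362.049 − 49.9779 = 312.071 bar
ΔP = 312.071 − 278.310 = 33.76 bar

ΔP ≈ 33.76 bar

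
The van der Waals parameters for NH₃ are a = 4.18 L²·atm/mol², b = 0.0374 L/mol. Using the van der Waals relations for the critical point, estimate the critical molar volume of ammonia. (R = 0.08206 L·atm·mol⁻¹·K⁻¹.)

V_m,c ≈ 0.1122 L/mol

For a van der Waals gas, V_m,c = 3b.
V_m,c = 3×0.0374 = 0.1122 L/mol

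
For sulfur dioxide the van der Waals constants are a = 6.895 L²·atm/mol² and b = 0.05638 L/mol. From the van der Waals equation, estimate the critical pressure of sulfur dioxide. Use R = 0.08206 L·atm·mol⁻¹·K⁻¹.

P_c ≈ 80.34 atm

For a van der Waals gas, P_c = a/(27b²).
P_c = 6.895/(27×(0.05638)²) = 6.895/0.085825 = 80.34 atm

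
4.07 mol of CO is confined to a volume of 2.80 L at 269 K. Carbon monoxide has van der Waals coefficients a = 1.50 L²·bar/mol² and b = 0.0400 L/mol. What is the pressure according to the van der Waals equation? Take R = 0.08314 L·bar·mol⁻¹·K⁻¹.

P = nRT/(V − nb) − a n²/V²
nRT/(V − nb) = (4.07)(0.08314)(269)/(2.80 − 4.07×0.0400) = 91.024/2.6372 = 34.515 bar
a n²/V² = (1.50)(4.07)²/(2.80)² = 3.1693 bar
P = 34.515 − 3.1693 = 31.35 bar

P ≈ 31.35 bar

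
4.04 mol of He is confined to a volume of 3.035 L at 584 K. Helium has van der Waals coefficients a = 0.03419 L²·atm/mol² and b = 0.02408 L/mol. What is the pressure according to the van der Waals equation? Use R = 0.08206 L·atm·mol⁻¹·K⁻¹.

P = nRT/(V − nb) − a n²/V²
nRT/(V − nb) = (4.04)(0.08206)(584)/(3.035 − 4.04×0.02408) = 193.61/2.9377 = 65.905 atm
a n²/V² = (0.03419)(4.04)²/(3.035)² = 0.060582 atm
P = 65.905 − 0.060582 = 65.84 atm

P ≈ 65.84 atm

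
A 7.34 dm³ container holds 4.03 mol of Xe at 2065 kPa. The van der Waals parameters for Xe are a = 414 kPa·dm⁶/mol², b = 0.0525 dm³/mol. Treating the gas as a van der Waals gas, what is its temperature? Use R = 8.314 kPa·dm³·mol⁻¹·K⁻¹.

T = (P + a n²/V²)(V − nb)/(nR)
P + a n²/V² = 2065 + (414)(4.03)²/(7.34)² = 2189.8 kPa
V − nb = 7.34 − (4.03)(0.0525) = 7.1284 dm³
T = (2189.8)(7.1284)/((4.03)(8.314)) = 465.9 K

T ≈ 465.9 K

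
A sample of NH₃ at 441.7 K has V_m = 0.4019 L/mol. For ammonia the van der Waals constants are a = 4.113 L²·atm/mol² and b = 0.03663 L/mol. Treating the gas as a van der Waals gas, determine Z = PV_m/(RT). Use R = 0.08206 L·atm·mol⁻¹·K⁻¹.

P = RT/(V_m − b) − a/V_m² = (0.08206)(441.7)/(0.4019 − 0.03663) − 4.113/(0.4019)²
  = 36.246/0.36527 − 25.464 = 99.231 − 25.464 = 73.767 atm
Z = PV_m/(RT) = (73.767)(0.4019)/((0.08206)(441.7)) = 29.647/36.246 = 0.8179

Z ≈ 0.8179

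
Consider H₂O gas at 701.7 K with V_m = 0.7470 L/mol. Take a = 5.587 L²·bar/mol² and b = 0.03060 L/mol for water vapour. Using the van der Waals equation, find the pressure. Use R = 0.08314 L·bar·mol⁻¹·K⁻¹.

P ≈ 71.42 bar

P = RT/(V_m − b) − a/V_m²
RT/(V_m − b) = (0.08314)(701.7)/(0.7470 − 0.03060) = 58.339/0.71640 = 81.434 bar
a/V_m² = 5.587/(0.7470)² = 10.012 bar
P = 81.434 − 10.012 = 71.42 bar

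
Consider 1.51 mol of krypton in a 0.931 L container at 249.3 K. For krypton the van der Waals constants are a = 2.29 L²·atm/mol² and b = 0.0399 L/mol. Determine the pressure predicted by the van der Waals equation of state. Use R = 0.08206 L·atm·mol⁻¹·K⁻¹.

P = nRT/(V − nb) − a n²/V²
nRT/(V − nb) = (1.51)(0.08206)(249.3)/(0.931 − 1.51×0.0399) = 30.891/0.87075 = 35.476 atm
a n²/V² = (2.29)(1.51)²/(0.931)² = 6.0241 atm
P = 35.476 − 6.0241 = 29.45 atm

P ≈ 29.45 atm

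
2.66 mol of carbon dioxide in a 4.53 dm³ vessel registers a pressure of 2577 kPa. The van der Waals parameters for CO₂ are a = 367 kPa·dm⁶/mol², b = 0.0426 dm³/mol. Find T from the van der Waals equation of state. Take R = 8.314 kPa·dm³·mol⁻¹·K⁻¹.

T = (P + a n²/V²)(V − nb)/(nR)
P + a n²/V² = 2577 + (367)(2.66)²/(4.53)² = 2703.5 kPa
V − nb = 4.53 − (2.66)(0.0426) = 4.4167 dm³
T = (2703.5)(4.4167)/((2.66)(8.314)) = 539.9 K

T ≈ 539.9 K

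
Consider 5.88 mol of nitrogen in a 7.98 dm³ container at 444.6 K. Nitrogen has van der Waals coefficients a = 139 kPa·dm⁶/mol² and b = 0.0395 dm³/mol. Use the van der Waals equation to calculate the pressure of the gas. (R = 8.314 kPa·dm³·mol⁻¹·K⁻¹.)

P ≈ 2730 kPa

P = nRT/(V − nb) − a n²/V²
nRT/(V − nb) = (5.88)(8.314)(444.6)/(7.98 − 5.88×0.0395) = 21735/7.7477 = 2805.3 kPa
a n²/V² = (139)(5.88)²/(7.98)² = 75.468 kPa
P = 2805.3 − 75.468 = 2730 kPa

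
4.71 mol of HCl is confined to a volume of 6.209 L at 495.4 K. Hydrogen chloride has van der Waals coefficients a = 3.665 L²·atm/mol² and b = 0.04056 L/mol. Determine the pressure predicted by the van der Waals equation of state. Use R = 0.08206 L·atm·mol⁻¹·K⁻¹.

P = nRT/(V − nb) − a n²/V²
nRT/(V − nb) = (4.71)(0.08206)(495.4)/(6.209 − 4.71×0.04056) = 191.47/6.0180 = 31.816 atm
a n²/V² = (3.665)(4.71)²/(6.209)² = 2.1090 atm
P = 31.816 − 2.1090 = 29.71 atm

P ≈ 29.71 atm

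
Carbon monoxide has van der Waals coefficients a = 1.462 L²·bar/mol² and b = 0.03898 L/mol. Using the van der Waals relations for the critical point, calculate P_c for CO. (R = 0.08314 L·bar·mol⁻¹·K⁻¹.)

For a van der Waals gas, P_c = a/(27b²).
P_c = 1.462/(27×(0.03898)²) = 1.462/0.041025 = 35.64 bar

P_c ≈ 35.64 bar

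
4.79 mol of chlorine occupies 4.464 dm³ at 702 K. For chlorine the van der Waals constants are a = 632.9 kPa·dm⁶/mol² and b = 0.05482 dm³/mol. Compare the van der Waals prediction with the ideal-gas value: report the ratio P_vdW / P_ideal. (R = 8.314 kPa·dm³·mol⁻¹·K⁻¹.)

Ideal: P_ideal = nRT/V = (4.79)(8.314)(702)/4.464 = 6262.65 kPa
vdW: P = nRT/(V − nb) − a n²/V² = 27956.5/4.20141 − 14521.3/19.9273 = 6654.08 − 728.714 = 5925.37 kPa
Ratio = 5925.37/6262.65 = 0.9461

P_vdW / P_ideal ≈ 0.9461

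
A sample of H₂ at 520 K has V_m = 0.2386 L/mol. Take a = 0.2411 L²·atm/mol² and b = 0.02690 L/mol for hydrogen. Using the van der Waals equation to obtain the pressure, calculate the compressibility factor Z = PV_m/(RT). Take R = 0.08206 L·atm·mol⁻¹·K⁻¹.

Z ≈ 1.103

P = RT/(V_m − b) − a/V_m² = (0.08206)(520)/(0.2386 − 0.02690) − 0.2411/(0.2386)²
  = 42.671/0.21170 − 4.2350 = 201.56 − 4.2350 = 197.33 atm
Z = PV_m/(RT) = (197.33)(0.2386)/((0.08206)(520)) = 47.083/42.671 = 1.103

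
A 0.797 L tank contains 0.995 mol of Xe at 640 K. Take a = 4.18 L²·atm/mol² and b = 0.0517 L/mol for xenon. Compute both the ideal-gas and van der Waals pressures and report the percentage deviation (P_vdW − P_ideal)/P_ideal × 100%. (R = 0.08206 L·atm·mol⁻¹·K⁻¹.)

Ideal: P_ideal = nRT/V = (0.995)(0.08206)(640)/0.797 = 65.5656 atm
vdW: P = nRT/(V − nb) − a n²/V² = 52.2558/0.745559 − 4.13830/0.635209 = 70.0894 − 6.51486 = 63.5745 atm
% deviation = (63.5745 − 65.5656)/65.5656 × 100% = -3.04%

-3.04 %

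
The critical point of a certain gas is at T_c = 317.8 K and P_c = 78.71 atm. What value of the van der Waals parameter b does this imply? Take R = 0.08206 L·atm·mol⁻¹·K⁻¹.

From T_c = 8a/(27Rb) and P_c = a/(27b²): b = R T_c/(8 P_c).
b = (0.08206)(317.8)/(8×78.71) = 26.079/629.68 = 0.04142 L/mol

b ≈ 0.04142 L/mol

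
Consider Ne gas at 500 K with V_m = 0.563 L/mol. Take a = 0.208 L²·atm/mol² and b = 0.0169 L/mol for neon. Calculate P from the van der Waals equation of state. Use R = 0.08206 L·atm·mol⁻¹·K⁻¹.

P ≈ 74.48 atm

P = RT/(V_m − b) − a/V_m²
RT/(V_m − b) = (0.08206)(500)/(0.563 − 0.0169) = 41.030/0.54610 = 75.133 atm
a/V_m² = 0.208/(0.563)² = 0.65622 atm
P = 75.133 − 0.65622 = 74.48 atm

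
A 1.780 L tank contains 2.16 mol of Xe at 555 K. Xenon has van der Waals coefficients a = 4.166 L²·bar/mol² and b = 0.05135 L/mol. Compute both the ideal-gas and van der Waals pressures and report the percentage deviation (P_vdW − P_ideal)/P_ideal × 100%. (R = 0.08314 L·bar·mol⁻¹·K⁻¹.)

-4.31 %

Ideal: P_ideal = nRT/V = (2.16)(0.08314)(555)/1.780 = 55.9934 bar
vdW: P = nRT/(V − nb) − a n²/V² = 99.6682/1.66908 − 19.4369/3.16840 = 59.7145 − 6.13461 = 53.5799 bar
% deviation = (53.5799 − 55.9934)/55.9934 × 100% = -4.31%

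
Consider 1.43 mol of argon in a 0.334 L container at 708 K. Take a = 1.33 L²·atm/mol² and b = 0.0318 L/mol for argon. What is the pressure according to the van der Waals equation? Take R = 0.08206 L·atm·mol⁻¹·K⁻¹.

P = nRT/(V − nb) − a n²/V²
nRT/(V − nb) = (1.43)(0.08206)(708)/(0.334 − 1.43×0.0318) = 83.081/0.28853 = 287.95 atm
a n²/V² = (1.33)(1.43)²/(0.334)² = 24.380 atm
P = 287.95 − 24.380 = 263.6 atm

P ≈ 263.6 atm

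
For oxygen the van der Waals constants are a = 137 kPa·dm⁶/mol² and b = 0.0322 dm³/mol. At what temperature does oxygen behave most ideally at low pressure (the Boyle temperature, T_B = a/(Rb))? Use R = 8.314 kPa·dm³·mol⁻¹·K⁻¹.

T_B ≈ 511.7 K

For a van der Waals gas the second virial coefficient B₂ = b − a/(RT) vanishes at T_B = a/(Rb).
T_B = 137/(8.314×0.0322) = 137/0.26771 = 511.7 K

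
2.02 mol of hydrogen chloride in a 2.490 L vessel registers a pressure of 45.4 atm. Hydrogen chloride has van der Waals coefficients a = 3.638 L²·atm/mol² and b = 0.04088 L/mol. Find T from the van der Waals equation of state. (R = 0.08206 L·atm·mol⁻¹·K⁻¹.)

T ≈ 694.1 K

T = (P + a n²/V²)(V − nb)/(nR)
P + a n²/V² = 45.4 + (3.638)(2.02)²/(2.490)² = 47.794 atm
V − nb = 2.490 − (2.02)(0.04088) = 2.4074 L
T = (47.794)(2.4074)/((2.02)(0.08206)) = 694.1 K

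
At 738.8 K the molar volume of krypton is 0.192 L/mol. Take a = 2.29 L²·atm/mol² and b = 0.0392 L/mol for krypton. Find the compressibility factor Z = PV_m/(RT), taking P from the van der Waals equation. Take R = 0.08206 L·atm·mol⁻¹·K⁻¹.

P = RT/(V_m − b) − a/V_m² = (0.08206)(738.8)/(0.192 − 0.0392) − 2.29/(0.192)²
  = 60.626/0.15280 − 62.120 = 396.77 − 62.120 = 334.65 atm
Z = PV_m/(RT) = (334.65)(0.192)/((0.08206)(738.8)) = 64.253/60.626 = 1.060

Z ≈ 1.060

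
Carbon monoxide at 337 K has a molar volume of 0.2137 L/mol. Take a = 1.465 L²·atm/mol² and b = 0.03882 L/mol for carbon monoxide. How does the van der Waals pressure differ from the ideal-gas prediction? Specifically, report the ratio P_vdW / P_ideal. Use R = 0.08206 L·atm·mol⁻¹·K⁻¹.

Ideal: P_ideal = RT/V_m = (0.08206)(337)/0.2137 = 129.407 atm
vdW: P = RT/(V_m − b) − a/V_m² = 27.6542/0.174880 − 1.465/0.0456677 = 158.132 − 32.0796 = 126.052 atm
Ratio = 126.052/129.407 = 0.9741

P_vdW / P_ideal ≈ 0.9741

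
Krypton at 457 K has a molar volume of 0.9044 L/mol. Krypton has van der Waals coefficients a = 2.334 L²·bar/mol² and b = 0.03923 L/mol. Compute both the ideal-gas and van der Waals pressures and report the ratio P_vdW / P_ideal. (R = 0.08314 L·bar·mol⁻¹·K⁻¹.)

Ideal: P_ideal = RT/V_m = (0.08314)(457)/0.9044 = 42.0113 bar
vdW: P = RT/(V_m − b) − a/V_m² = 37.9950/0.865170 − 2.334/0.817939 = 43.9162 − 2.85351 = 41.0627 bar
Ratio = 41.0627/42.0113 = 0.9774

P_vdW / P_ideal ≈ 0.9774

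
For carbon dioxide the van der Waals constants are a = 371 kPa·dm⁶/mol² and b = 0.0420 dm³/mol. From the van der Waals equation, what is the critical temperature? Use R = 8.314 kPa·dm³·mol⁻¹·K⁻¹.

T_c ≈ 314.8 K

For a van der Waals gas, T_c = 8a/(27Rb).
T_c = 8×371/(27×8.314×0.0420) = 2968.0/9.4281 = 314.8 K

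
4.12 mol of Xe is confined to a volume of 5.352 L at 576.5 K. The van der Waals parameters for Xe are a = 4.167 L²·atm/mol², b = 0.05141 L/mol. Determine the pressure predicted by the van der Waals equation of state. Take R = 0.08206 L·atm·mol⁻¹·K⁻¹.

P = nRT/(V − nb) − a n²/V²
nRT/(V − nb) = (4.12)(0.08206)(576.5)/(5.352 − 4.12×0.05141) = 194.91/5.1402 = 37.919 atm
a n²/V² = (4.167)(4.12)²/(5.352)² = 2.4694 atm
P = 37.919 − 2.4694 = 35.45 atm

P ≈ 35.45 atm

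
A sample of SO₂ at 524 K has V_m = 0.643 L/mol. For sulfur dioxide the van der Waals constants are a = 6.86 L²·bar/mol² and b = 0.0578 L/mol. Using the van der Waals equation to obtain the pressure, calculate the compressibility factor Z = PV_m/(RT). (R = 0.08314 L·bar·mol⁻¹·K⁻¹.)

Z ≈ 0.8539

P = RT/(V_m − b) − a/V_m² = (0.08314)(524)/(0.643 − 0.0578) − 6.86/(0.643)²
  = 43.565/0.58520 − 16.592 = 74.445 − 16.592 = 57.853 bar
Z = PV_m/(RT) = (57.853)(0.643)/((0.08314)(524)) = 37.199/43.565 = 0.8539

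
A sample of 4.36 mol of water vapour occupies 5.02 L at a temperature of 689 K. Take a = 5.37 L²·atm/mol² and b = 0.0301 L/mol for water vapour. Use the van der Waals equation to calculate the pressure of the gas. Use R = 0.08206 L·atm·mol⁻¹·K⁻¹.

P ≈ 46.37 atm

P = nRT/(V − nb) − a n²/V²
nRT/(V − nb) = (4.36)(0.08206)(689)/(5.02 − 4.36×0.0301) = 246.51/4.8888 = 50.423 atm
a n²/V² = (5.37)(4.36)²/(5.02)² = 4.0508 atm
P = 50.423 − 4.0508 = 46.37 atm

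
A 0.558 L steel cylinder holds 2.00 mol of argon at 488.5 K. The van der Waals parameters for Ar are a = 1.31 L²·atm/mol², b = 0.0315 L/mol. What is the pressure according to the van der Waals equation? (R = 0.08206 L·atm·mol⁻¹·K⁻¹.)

P = nRT/(V − nb) − a n²/V²
nRT/(V − nb) = (2.00)(0.08206)(488.5)/(0.558 − 2.00×0.0315) = 80.173/0.49500 = 161.97 atm
a n²/V² = (1.31)(2.00)²/(0.558)² = 16.829 atm
P = 161.97 − 16.829 = 145.1 atm

P ≈ 145.1 atm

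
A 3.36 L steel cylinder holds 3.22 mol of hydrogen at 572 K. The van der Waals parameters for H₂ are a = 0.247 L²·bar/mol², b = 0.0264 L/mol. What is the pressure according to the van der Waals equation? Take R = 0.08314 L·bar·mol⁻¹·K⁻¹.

P ≈ 46.53 bar

P = nRT/(V − nb) − a n²/V²
nRT/(V − nb) = (3.22)(0.08314)(572)/(3.36 − 3.22×0.0264) = 153.13/3.2750 = 46.757 bar
a n²/V² = (0.247)(3.22)²/(3.36)² = 0.22685 bar
P = 46.757 − 0.22685 = 46.53 bar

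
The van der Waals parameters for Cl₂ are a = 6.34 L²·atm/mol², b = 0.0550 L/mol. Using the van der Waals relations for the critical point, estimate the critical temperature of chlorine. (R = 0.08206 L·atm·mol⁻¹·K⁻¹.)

For a van der Waals gas, T_c = 8a/(27Rb).
T_c = 8×6.34/(27×0.08206×0.0550) = 50.720/0.12186 = 416.2 K

T_c ≈ 416.2 K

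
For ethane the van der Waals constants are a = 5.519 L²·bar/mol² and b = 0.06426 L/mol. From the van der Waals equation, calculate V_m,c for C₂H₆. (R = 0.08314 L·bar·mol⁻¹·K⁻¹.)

V_m,c ≈ 0.1928 L/mol

For a van der Waals gas, V_m,c = 3b.
V_m,c = 3×0.06426 = 0.1928 L/mol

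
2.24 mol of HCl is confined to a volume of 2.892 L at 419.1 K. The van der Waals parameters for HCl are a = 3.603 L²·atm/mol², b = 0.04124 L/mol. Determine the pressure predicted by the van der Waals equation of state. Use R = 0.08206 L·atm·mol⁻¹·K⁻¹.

P ≈ 25.36 atm

P = nRT/(V − nb) − a n²/V²
nRT/(V − nb) = (2.24)(0.08206)(419.1)/(2.892 − 2.24×0.04124) = 77.037/2.7996 = 27.517 atm
a n²/V² = (3.603)(2.24)²/(2.892)² = 2.1615 atm
P = 27.517 − 2.1615 = 25.36 atm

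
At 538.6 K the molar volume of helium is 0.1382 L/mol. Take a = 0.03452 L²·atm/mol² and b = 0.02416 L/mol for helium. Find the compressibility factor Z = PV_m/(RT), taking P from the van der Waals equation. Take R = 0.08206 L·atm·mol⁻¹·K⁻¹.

P = RT/(V_m − b) − a/V_m² = (0.08206)(538.6)/(0.1382 − 0.02416) − 0.03452/(0.1382)²
  = 44.198/0.11404 − 1.8074 = 387.57 − 1.8074 = 385.76 atm
Z = PV_m/(RT) = (385.76)(0.1382)/((0.08206)(538.6)) = 53.312/44.198 = 1.206

Z ≈ 1.206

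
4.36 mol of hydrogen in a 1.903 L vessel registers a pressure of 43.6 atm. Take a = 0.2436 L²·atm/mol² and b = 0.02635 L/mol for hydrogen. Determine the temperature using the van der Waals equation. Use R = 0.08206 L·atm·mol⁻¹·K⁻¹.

T ≈ 224.3 K

T = (P + a n²/V²)(V − nb)/(nR)
P + a n²/V² = 43.6 + (0.2436)(4.36)²/(1.903)² = 44.879 atm
V − nb = 1.903 − (4.36)(0.02635) = 1.7881 L
T = (44.879)(1.7881)/((4.36)(0.08206)) = 224.3 K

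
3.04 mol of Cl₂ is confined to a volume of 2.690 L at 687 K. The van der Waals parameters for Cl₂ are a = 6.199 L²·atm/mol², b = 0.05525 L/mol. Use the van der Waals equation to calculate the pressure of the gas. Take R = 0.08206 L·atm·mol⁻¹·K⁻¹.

P ≈ 60.04 atm

P = nRT/(V − nb) − a n²/V²
nRT/(V − nb) = (3.04)(0.08206)(687)/(2.690 − 3.04×0.05525) = 171.38/2.5220 = 67.954 atm
a n²/V² = (6.199)(3.04)²/(2.690)² = 7.9171 atm
P = 67.954 − 7.9171 = 60.04 atm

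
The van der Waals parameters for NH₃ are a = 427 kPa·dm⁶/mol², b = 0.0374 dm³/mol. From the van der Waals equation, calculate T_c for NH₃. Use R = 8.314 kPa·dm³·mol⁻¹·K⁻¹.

T_c ≈ 406.9 K

For a van der Waals gas, T_c = 8a/(27Rb).
T_c = 8×427/(27×8.314×0.0374) = 3416.0/8.3955 = 406.9 K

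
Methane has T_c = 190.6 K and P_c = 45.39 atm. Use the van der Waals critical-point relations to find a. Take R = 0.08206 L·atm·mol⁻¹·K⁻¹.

a ≈ 2.274 L²·atm/mol²

From T_c = 8a/(27Rb) and P_c = a/(27b²): a = 27 R² T_c²/(64 P_c).
a = 27×(0.08206)²×(190.6)²/(64×45.39) = 6605.0/2905.0 = 2.274 L²·atm/mol²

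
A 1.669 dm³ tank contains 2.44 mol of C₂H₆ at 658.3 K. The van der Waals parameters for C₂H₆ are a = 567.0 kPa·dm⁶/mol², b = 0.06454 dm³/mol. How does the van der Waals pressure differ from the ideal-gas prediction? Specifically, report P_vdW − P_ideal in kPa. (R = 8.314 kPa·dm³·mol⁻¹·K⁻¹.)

Ideal: P_ideal = nRT/V = (2.44)(8.314)(658.3)/1.669 = 8001.43 kPa
vdW: P = nRT/(V − nb) − a n²/V² = 13354.4/1.51152 − 3375.69/2.78556 = 8835.08 − 1211.85 = 7623.23 kPa
ΔP = 7623.23 − 8001.43 = -378.2 kPa

ΔP ≈ -378.2 kPa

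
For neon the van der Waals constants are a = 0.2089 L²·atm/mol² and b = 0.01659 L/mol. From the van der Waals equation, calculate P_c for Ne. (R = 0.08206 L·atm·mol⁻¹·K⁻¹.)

For a van der Waals gas, P_c = a/(27b²).
P_c = 0.2089/(27×(0.01659)²) = 0.2089/0.0074312 = 28.11 atm

P_c ≈ 28.11 atm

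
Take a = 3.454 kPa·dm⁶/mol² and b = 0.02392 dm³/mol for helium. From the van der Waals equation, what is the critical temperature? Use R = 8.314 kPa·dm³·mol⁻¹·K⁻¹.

For a van der Waals gas, T_c = 8a/(27Rb).
T_c = 8×3.454/(27×8.314×0.02392) = 27.632/5.3695 = 5.146 K

T_c ≈ 5.146 K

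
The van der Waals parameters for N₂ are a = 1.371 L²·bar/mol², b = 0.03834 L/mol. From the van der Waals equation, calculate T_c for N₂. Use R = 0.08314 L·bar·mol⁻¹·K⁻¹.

T_c ≈ 127.4 K

For a van der Waals gas, T_c = 8a/(27Rb).
T_c = 8×1.371/(27×0.08314×0.03834) = 10.968/0.086065 = 127.4 K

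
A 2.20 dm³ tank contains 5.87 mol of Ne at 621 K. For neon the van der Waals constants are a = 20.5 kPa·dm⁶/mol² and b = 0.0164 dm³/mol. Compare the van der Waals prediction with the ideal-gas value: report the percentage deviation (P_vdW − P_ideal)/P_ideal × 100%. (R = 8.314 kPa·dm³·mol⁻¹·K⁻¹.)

3.52 %

Ideal: P_ideal = nRT/V = (5.87)(8.314)(621)/2.20 = 13775.8 kPa
vdW: P = nRT/(V − nb) − a n²/V² = 30306.8/2.10373 − 706.366/4.84000 = 14406.2 − 145.943 = 14260.3 kPa
% deviation = (14260.3 − 13775.8)/13775.8 × 100% = 3.52%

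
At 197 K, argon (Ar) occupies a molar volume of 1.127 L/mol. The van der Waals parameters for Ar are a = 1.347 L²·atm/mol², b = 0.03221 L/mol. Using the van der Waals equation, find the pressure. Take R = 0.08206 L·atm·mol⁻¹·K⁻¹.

P = RT/(V_m − b) − a/V_m²
RT/(V_m − b) = (0.08206)(197)/(1.127 − 0.03221) = 16.166/1.0948 = 14.766 atm
a/V_m² = 1.347/(1.127)² = 1.0605 atm
P = 14.766 − 1.0605 = 13.71 atm

P ≈ 13.71 atm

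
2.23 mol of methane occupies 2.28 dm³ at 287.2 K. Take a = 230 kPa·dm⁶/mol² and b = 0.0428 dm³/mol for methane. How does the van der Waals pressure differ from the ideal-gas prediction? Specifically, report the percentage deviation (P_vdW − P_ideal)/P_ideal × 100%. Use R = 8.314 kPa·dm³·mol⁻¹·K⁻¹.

Ideal: P_ideal = nRT/V = (2.23)(8.314)(287.2)/2.28 = 2335.42 kPa
vdW: P = nRT/(V − nb) − a n²/V² = 5324.75/2.18456 − 1143.77/5.19840 = 2437.45 − 220.023 = 2217.43 kPa
% deviation = (2217.43 − 2335.42)/2335.42 × 100% = -5.05%

-5.05 %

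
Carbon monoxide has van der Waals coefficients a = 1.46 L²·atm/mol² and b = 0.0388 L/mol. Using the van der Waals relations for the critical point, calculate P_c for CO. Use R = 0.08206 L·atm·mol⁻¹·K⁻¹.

For a van der Waals gas, P_c = a/(27b²).
P_c = 1.46/(27×(0.0388)²) = 1.46/0.040647 = 35.92 atm

P_c ≈ 35.92 atm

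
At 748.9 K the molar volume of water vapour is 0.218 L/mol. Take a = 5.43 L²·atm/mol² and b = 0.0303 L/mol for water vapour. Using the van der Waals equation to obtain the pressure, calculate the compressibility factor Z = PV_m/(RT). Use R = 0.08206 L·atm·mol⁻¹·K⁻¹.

Z ≈ 0.7561

P = RT/(V_m − b) − a/V_m² = (0.08206)(748.9)/(0.218 − 0.0303) − 5.43/(0.218)²
  = 61.455/0.18770 − 114.26 = 327.41 − 114.26 = 213.15 atm
Z = PV_m/(RT) = (213.15)(0.218)/((0.08206)(748.9)) = 46.467/61.455 = 0.7561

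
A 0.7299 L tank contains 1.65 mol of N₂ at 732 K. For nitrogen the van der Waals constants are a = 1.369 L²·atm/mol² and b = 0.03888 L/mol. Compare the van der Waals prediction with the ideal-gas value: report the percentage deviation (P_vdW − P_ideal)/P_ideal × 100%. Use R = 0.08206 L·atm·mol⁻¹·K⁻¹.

Ideal: P_ideal = nRT/V = (1.65)(0.08206)(732)/0.7299 = 135.789 atm
vdW: P = nRT/(V − nb) − a n²/V² = 99.1121/0.665748 − 3.72710/0.532754 = 148.873 − 6.99591 = 141.877 atm
% deviation = (141.877 − 135.789)/135.789 × 100% = 4.48%

4.48 %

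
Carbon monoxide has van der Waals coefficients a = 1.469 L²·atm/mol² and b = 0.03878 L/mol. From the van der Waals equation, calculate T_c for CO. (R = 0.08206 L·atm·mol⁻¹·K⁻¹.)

For a van der Waals gas, T_c = 8a/(27Rb).
T_c = 8×1.469/(27×0.08206×0.03878) = 11.752/0.085922 = 136.8 K

T_c ≈ 136.8 K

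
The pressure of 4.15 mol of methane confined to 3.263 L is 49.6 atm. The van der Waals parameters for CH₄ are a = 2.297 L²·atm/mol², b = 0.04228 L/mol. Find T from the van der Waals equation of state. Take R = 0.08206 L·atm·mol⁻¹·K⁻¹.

T = (P + a n²/V²)(V − nb)/(nR)
P + a n²/V² = 49.6 + (2.297)(4.15)²/(3.263)² = 53.316 atm
V − nb = 3.263 − (4.15)(0.04228) = 3.0875 L
T = (53.316)(3.0875)/((4.15)(0.08206)) = 483.4 K

T ≈ 483.4 K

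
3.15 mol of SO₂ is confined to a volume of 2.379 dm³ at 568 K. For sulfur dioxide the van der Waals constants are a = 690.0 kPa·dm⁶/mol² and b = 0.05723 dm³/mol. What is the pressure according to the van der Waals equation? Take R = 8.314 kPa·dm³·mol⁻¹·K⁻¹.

P ≈ 5556 kPa

P = nRT/(V − nb) − a n²/V²
nRT/(V − nb) = (3.15)(8.314)(568)/(2.379 − 3.15×0.05723) = 14875/2.1987 = 6765.4 kPa
a n²/V² = (690.0)(3.15)²/(2.379)² = 1209.7 kPa
P = 6765.4 − 1209.7 = 5556 kPa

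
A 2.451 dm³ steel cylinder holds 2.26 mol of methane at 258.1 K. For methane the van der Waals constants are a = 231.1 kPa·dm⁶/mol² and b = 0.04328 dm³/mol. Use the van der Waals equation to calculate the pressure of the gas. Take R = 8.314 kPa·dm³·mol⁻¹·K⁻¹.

P = nRT/(V − nb) − a n²/V²
nRT/(V − nb) = (2.26)(8.314)(258.1)/(2.451 − 2.26×0.04328) = 4849.6/2.3532 = 2060.9 kPa
a n²/V² = (231.1)(2.26)²/(2.451)² = 196.49 kPa
P = 2060.9 − 196.49 = 1864 kPa

P ≈ 1864 kPa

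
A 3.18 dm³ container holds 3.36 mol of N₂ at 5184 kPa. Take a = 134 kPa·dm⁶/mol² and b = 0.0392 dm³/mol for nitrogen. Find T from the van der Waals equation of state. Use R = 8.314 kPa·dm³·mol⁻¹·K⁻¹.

T ≈ 582.0 K

T = (P + a n²/V²)(V − nb)/(nR)
P + a n²/V² = 5184 + (134)(3.36)²/(3.18)² = 5333.6 kPa
V − nb = 3.18 − (3.36)(0.0392) = 3.0483 dm³
T = (5333.6)(3.0483)/((3.36)(8.314)) = 582.0 K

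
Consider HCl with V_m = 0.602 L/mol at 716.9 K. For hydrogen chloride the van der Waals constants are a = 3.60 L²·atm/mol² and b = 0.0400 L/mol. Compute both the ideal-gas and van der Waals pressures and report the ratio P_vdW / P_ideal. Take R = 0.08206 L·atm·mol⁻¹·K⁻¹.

Ideal: P_ideal = RT/V_m = (0.08206)(716.9)/0.602 = 97.7223 atm
vdW: P = RT/(V_m − b) − a/V_m² = 58.8288/0.562000 − 3.60/0.362404 = 104.678 − 9.93367 = 94.744 atm
Ratio = 94.744/97.7223 = 0.9695

P_vdW / P_ideal ≈ 0.9695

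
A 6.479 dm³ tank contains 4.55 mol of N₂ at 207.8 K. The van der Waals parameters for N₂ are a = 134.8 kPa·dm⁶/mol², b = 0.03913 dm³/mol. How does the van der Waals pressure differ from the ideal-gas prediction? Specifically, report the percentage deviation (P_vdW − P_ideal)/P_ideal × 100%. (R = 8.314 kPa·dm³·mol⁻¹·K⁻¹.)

Ideal: P_ideal = nRT/V = (4.55)(8.314)(207.8)/6.479 = 1213.27 kPa
vdW: P = nRT/(V − nb) − a n²/V² = 7860.80/6.30096 − 2790.70/41.9774 = 1247.56 − 66.4810 = 1181.08 kPa
% deviation = (1181.08 − 1213.27)/1213.27 × 100% = -2.65%

-2.65 %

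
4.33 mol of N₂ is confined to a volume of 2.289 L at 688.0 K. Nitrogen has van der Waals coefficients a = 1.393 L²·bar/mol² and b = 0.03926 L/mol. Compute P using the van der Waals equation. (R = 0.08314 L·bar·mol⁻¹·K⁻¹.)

P = nRT/(V − nb) − a n²/V²
nRT/(V − nb) = (4.33)(0.08314)(688.0)/(2.289 − 4.33×0.03926) = 247.68/2.1190 = 116.89 bar
a n²/V² = (1.393)(4.33)²/(2.289)² = 4.9847 bar
P = 116.89 − 4.9847 = 111.9 bar

P ≈ 111.9 bar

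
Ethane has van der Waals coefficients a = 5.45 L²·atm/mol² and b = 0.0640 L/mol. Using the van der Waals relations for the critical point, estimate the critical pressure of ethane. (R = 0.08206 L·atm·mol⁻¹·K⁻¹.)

P_c ≈ 49.28 atm

For a van der Waals gas, P_c = a/(27b²).
P_c = 5.45/(27×(0.0640)²) = 5.45/0.11059 = 49.28 atm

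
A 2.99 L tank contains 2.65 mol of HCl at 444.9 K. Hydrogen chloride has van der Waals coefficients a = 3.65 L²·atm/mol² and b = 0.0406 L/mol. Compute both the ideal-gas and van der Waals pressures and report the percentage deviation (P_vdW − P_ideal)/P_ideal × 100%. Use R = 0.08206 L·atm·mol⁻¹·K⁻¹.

Ideal: P_ideal = nRT/V = (2.65)(0.08206)(444.9)/2.99 = 32.3570 atm
vdW: P = nRT/(V − nb) − a n²/V² = 96.7475/2.88241 − 25.6321/8.94010 = 33.5648 − 2.86709 = 30.6977 atm
% deviation = (30.6977 − 32.3570)/32.3570 × 100% = -5.13%

-5.13 %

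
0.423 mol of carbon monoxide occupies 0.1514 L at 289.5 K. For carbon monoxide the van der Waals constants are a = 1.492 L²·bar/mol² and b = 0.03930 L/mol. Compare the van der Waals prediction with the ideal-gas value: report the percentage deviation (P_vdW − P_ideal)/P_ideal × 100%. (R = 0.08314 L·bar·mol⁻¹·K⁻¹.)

-4.98 %

Ideal: P_ideal = nRT/V = (0.423)(0.08314)(289.5)/0.1514 = 67.2470 bar
vdW: P = nRT/(V − nb) − a n²/V² = 10.1812/0.134776 − 0.266962/0.0229220 = 75.5416 − 11.6465 = 63.8951 bar
% deviation = (63.8951 − 67.2470)/67.2470 × 100% = -4.98%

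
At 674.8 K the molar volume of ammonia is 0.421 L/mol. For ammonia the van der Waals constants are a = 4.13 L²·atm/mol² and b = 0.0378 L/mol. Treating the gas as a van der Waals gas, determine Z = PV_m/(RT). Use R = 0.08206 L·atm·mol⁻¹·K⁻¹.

P = RT/(V_m − b) − a/V_m² = (0.08206)(674.8)/(0.421 − 0.0378) − 4.13/(0.421)²
  = 55.374/0.38320 − 23.302 = 144.50 − 23.302 = 121.20 atm
Z = PV_m/(RT) = (121.20)(0.421)/((0.08206)(674.8)) = 51.025/55.374 = 0.9215

Z ≈ 0.9215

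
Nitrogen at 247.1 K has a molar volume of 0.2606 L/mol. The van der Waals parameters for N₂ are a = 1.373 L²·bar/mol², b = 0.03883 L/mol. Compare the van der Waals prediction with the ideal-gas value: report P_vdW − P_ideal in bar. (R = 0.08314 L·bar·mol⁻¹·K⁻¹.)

ΔP ≈ -6.414 bar

Ideal: P_ideal = RT/V_m = (0.08314)(247.1)/0.2606 = 78.8331 bar
vdW: P = RT/(V_m − b) − a/V_m² = 20.5439/0.221770 − 1.373/0.0679124 = 92.6361 − 20.2172 = 72.4189 bar
ΔP = 72.4189 − 78.8331 = -6.414 bar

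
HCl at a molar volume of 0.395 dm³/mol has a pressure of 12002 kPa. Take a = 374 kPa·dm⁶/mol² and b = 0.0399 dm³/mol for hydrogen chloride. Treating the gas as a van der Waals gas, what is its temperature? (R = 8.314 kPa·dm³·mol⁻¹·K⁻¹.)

T ≈ 615.0 K

T = (P + a/V_m²)(V_m − b)/R
P + a/V_m² = 12002 + 374/(0.395)² = 14399 kPa
V_m − b = 0.395 − 0.0399 = 0.35510 dm³/mol
T = (14399)(0.35510)/8.314 = 615.0 K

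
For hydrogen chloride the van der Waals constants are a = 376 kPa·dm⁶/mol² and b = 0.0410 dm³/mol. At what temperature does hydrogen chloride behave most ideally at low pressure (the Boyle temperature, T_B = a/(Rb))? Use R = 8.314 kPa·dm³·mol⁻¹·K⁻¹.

For a van der Waals gas the second virial coefficient B₂ = b − a/(RT) vanishes at T_B = a/(Rb).
T_B = 376/(8.314×0.0410) = 376/0.34087 = 1103 K

T_B ≈ 1103 K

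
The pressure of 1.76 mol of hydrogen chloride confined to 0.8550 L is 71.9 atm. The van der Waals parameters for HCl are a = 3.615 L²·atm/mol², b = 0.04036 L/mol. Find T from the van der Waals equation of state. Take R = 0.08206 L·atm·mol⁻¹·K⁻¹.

T ≈ 473.4 K

T = (P + a n²/V²)(V − nb)/(nR)
P + a n²/V² = 71.9 + (3.615)(1.76)²/(0.8550)² = 87.218 atm
V − nb = 0.8550 − (1.76)(0.04036) = 0.78397 L
T = (87.218)(0.78397)/((1.76)(0.08206)) = 473.4 K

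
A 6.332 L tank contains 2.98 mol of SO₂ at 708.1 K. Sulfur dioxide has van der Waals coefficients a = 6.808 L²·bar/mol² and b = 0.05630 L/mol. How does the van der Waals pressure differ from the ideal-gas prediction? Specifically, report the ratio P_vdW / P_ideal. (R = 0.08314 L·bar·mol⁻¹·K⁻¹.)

P_vdW / P_ideal ≈ 0.9728

Ideal: P_ideal = nRT/V = (2.98)(0.08314)(708.1)/6.332 = 27.7064 bar
vdW: P = nRT/(V − nb) − a n²/V² = 175.437/6.16423 − 60.4578/40.0942 = 28.4605 − 1.50789 = 26.9526 bar
Ratio = 26.9526/27.7064 = 0.9728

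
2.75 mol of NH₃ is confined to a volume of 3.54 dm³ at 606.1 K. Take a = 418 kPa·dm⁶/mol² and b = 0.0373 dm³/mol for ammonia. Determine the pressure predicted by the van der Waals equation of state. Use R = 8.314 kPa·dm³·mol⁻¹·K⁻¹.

P = nRT/(V − nb) − a n²/V²
nRT/(V − nb) = (2.75)(8.314)(606.1)/(3.54 − 2.75×0.0373) = 13858/3.4374 = 4031.5 kPa
a n²/V² = (418)(2.75)²/(3.54)² = 252.25 kPa
P = 4031.5 − 252.25 = 3779 kPa

P ≈ 3779 kPa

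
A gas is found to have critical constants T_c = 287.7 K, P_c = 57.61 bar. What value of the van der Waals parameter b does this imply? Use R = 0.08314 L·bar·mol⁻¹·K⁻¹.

b ≈ 0.05190 L/mol

From T_c = 8a/(27Rb) and P_c = a/(27b²): b = R T_c/(8 P_c).
b = (0.08314)(287.7)/(8×57.61) = 23.919/460.88 = 0.05190 L/mol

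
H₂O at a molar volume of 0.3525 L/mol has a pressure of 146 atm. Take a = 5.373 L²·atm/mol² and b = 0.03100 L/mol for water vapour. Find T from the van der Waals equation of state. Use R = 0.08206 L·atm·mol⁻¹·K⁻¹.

T ≈ 741.4 K

T = (P + a/V_m²)(V_m − b)/R
P + a/V_m² = 146 + 5.373/(0.3525)² = 189.24 atm
V_m − b = 0.3525 − 0.03100 = 0.32150 L/mol
T = (189.24)(0.32150)/0.08206 = 741.4 K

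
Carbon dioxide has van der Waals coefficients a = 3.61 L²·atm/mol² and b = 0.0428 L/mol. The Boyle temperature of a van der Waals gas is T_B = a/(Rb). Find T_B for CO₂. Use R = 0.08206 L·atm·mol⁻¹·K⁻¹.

For a van der Waals gas the second virial coefficient B₂ = b − a/(RT) vanishes at T_B = a/(Rb).
T_B = 3.61/(0.08206×0.0428) = 3.61/0.0035122 = 1028 K

T_B ≈ 1028 K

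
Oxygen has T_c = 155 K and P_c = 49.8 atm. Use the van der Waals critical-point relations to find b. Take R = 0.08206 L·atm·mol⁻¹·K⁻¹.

b ≈ 0.03193 L/mol

From T_c = 8a/(27Rb) and P_c = a/(27b²): b = R T_c/(8 P_c).
b = (0.08206)(155)/(8×49.8) = 12.719/398.40 = 0.03193 L/mol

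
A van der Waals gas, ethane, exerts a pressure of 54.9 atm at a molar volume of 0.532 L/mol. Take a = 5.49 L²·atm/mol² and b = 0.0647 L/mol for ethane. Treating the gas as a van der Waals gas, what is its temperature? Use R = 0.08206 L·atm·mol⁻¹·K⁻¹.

T ≈ 423.1 K

T = (P + a/V_m²)(V_m − b)/R
P + a/V_m² = 54.9 + 5.49/(0.532)² = 74.298 atm
V_m − b = 0.532 − 0.0647 = 0.46730 L/mol
T = (74.298)(0.46730)/0.08206 = 423.1 K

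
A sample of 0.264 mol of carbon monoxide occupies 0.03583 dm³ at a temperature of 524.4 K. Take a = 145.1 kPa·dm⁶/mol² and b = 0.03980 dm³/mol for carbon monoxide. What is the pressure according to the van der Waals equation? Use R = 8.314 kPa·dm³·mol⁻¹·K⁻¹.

P ≈ 37576 kPa

P = nRT/(V − nb) − a n²/V²
nRT/(V − nb) = (0.264)(8.314)(524.4)/(0.03583 − 0.264×0.03980) = 1151.0/0.025323 = 45453 kPa
a n²/V² = (145.1)(0.264)²/(0.03583)² = 7877.4 kPa
P = 45453 − 7877.4 = 37576 kPa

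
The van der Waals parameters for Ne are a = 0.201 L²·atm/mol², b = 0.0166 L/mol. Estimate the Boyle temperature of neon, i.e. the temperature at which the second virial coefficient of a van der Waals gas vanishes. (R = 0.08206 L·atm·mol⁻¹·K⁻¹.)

For a van der Waals gas the second virial coefficient B₂ = b − a/(RT) vanishes at T_B = a/(Rb).
T_B = 0.201/(0.08206×0.0166) = 0.201/0.0013622 = 147.6 K

T_B ≈ 147.6 K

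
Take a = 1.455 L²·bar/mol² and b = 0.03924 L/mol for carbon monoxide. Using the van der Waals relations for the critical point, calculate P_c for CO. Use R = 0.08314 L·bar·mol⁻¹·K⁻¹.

For a van der Waals gas, P_c = a/(27b²).
P_c = 1.455/(27×(0.03924)²) = 1.455/0.041574 = 35.00 bar

P_c ≈ 35.00 bar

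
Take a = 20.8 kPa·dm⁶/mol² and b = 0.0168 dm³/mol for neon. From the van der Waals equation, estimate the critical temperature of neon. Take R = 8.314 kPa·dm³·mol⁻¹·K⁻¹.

T_c ≈ 44.12 K

For a van der Waals gas, T_c = 8a/(27Rb).
T_c = 8×20.8/(27×8.314×0.0168) = 166.40/3.7712 = 44.12 K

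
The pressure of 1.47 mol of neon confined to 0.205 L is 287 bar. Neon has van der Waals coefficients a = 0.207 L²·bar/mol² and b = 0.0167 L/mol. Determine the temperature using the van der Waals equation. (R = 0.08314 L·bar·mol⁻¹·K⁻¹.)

T = (P + a n²/V²)(V − nb)/(nR)
P + a n²/V² = 287 + (0.207)(1.47)²/(0.205)² = 297.64 bar
V − nb = 0.205 − (1.47)(0.0167) = 0.18045 L
T = (297.64)(0.18045)/((1.47)(0.08314)) = 439.5 K

T ≈ 439.5 K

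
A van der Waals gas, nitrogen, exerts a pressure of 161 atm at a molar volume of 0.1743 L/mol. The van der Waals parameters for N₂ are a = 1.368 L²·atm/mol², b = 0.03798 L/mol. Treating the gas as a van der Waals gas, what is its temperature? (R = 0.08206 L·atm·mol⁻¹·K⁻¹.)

T = (P + a/V_m²)(V_m − b)/R
P + a/V_m² = 161 + 1.368/(0.1743)² = 206.03 atm
V_m − b = 0.1743 − 0.03798 = 0.13632 L/mol
T = (206.03)(0.13632)/0.08206 = 342.3 K

T ≈ 342.3 K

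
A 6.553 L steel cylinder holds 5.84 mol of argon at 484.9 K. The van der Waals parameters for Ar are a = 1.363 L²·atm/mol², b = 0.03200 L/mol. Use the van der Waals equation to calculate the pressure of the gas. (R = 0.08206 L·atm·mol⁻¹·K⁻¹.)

P = nRT/(V − nb) − a n²/V²
nRT/(V − nb) = (5.84)(0.08206)(484.9)/(6.553 − 5.84×0.03200) = 232.38/6.3661 = 36.503 atm
a n²/V² = (1.363)(5.84)²/(6.553)² = 1.0825 atm
P = 36.503 − 1.0825 = 35.42 atm

P ≈ 35.42 atm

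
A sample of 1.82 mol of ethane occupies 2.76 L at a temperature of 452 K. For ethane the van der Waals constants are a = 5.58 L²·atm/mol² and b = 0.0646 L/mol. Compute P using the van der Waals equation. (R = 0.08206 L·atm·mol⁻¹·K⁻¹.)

P ≈ 23.12 atm

P = nRT/(V − nb) − a n²/V²
nRT/(V − nb) = (1.82)(0.08206)(452)/(2.76 − 1.82×0.0646) = 67.506/2.6424 = 25.547 atm
a n²/V² = (5.58)(1.82)²/(2.76)² = 2.4264 atm
P = 25.547 − 2.4264 = 23.12 atm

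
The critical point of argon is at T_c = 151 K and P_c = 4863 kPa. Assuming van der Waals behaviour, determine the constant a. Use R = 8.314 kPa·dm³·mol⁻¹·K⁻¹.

a ≈ 136.7 kPa·dm⁶/mol²

From T_c = 8a/(27Rb) and P_c = a/(27b²): a = 27 R² T_c²/(64 P_c).
a = 27×(8.314)²×(151)²/(64×4863) = 42553736/311232 = 136.7 kPa·dm⁶/mol²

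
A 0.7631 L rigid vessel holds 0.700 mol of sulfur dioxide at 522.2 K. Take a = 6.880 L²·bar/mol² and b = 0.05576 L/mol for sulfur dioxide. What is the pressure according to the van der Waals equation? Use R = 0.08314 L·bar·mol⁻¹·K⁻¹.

P = nRT/(V − nb) − a n²/V²
nRT/(V − nb) = (0.700)(0.08314)(522.2)/(0.7631 − 0.700×0.05576) = 30.391/0.72407 = 41.972 bar
a n²/V² = (6.880)(0.700)²/(0.7631)² = 5.7892 bar
P = 41.972 − 5.7892 = 36.18 bar

P ≈ 36.18 bar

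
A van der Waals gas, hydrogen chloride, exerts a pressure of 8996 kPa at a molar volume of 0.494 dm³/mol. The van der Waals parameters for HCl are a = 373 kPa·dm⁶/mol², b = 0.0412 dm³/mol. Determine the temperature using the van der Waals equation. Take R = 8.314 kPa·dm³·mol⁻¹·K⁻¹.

T = (P + a/V_m²)(V_m − b)/R
P + a/V_m² = 8996 + 373/(0.494)² = 10524 kPa
V_m − b = 0.494 − 0.0412 = 0.45280 dm³/mol
T = (10524)(0.45280)/8.314 = 573.2 K

T ≈ 573.2 K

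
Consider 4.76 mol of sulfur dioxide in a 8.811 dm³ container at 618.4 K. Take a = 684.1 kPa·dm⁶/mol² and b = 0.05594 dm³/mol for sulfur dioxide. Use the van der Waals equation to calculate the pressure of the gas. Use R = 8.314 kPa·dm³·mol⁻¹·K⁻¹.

P ≈ 2664 kPa

P = nRT/(V − nb) − a n²/V²
nRT/(V − nb) = (4.76)(8.314)(618.4)/(8.811 − 4.76×0.05594) = 24473/8.5447 = 2864.1 kPa
a n²/V² = (684.1)(4.76)²/(8.811)² = 199.66 kPa
P = 2864.1 − 199.66 = 2664 kPa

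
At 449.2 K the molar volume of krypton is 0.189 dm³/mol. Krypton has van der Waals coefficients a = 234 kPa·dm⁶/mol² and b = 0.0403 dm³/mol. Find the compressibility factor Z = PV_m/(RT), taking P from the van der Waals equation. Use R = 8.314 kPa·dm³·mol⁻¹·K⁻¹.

Z ≈ 0.9395

P = RT/(V_m − b) − a/V_m² = (8.314)(449.2)/(0.189 − 0.0403) − 234/(0.189)²
  = 3734.6/0.14870 − 6550.8 = 25115 − 6550.8 = 18564 kPa
Z = PV_m/(RT) = (18564)(0.189)/((8.314)(449.2)) = 3508.6/3734.6 = 0.9395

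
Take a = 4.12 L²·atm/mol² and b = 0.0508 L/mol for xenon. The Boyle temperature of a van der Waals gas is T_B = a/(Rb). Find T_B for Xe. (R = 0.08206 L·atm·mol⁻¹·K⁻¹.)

For a van der Waals gas the second virial coefficient B₂ = b − a/(RT) vanishes at T_B = a/(Rb).
T_B = 4.12/(0.08206×0.0508) = 4.12/0.0041686 = 988.3 K

T_B ≈ 988.3 K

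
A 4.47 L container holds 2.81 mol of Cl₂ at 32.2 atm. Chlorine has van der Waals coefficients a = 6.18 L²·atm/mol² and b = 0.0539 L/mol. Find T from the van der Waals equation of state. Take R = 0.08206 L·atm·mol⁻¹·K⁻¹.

T = (P + a n²/V²)(V − nb)/(nR)
P + a n²/V² = 32.2 + (6.18)(2.81)²/(4.47)² = 34.642 atm
V − nb = 4.47 − (2.81)(0.0539) = 4.3185 L
T = (34.642)(4.3185)/((2.81)(0.08206)) = 648.8 K

T ≈ 648.8 K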